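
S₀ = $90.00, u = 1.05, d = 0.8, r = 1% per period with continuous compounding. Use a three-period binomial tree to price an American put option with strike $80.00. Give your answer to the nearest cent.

$1.91

Risk-neutral probability p = (e^0.01 − 0.8)/(1.05 − 0.8) = 0.2101/0.2500 = 0.8402
Terminal stock prices: S_uuu = 104.2, S_uud = 79.38, S_udd = 60.48, S_ddd = 46.08
Terminal payoffs (K − S): max(-24.19, 0) = 0, max(0.62, 0) = 0.62, max(19.52, 0) = 19.52, max(33.92, 0) = 33.92
Node uu (S = 99.23): continuation = e^(−0.01)·[0.8402·0.0000 + 0.1598·0.6200] = 0.0981; exercise value = 0.0000 ≤ continuation, so V_uu = 0.0981
Node ud (S = 75.6): continuation = e^(−0.01)·[0.8402·0.6200 + 0.1598·19.5200] = 3.6040; exercise value = 4.4000 > continuation, so V_ud = 4.4000 (exercise)
Node dd (S = 57.6): continuation = e^(−0.01)·[0.8402·19.5200 + 0.1598·33.9200] = 21.6040; exercise value = 22.4000 > continuation, so V_dd = 22.4000 (exercise)
Node u (S = 94.5): continuation = e^(−0.01)·[0.8402·0.0981 + 0.1598·4.4000] = 0.7777; exercise value = 0.0000 ≤ continuation, so V_u = 0.7777
Node d (S = 72): continuation = e^(−0.01)·[0.8402·4.4000 + 0.1598·22.4000] = 7.2040; exercise value = 8.0000 > continuation, so V_d = 8.0000 (exercise)
Node 0 (S = 90): continuation = e^(−0.01)·[0.8402·0.7777 + 0.1598·8.0000] = 1.9126; exercise value = 0.0000 ≤ continuation, so V_0 = 1.9126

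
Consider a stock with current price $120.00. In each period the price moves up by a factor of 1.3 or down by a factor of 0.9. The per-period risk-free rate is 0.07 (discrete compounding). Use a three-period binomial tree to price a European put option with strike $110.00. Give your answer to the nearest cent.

Risk-neutral probability p = (1 + 0.07 − 0.9)/(1.3 − 0.9) = 0.1700/0.4000 = 0.4250
Terminal stock prices: S_uuu = 263.6, S_uud = 182.5, S_udd = 126.4, S_ddd = 87.48
Terminal payoffs (K − S): max(-153.6, 0) = 0, max(-72.52, 0) = 0, max(-16.36, 0) = 0, max(22.52, 0) = 22.52
Node uu (S = 202.8): V_uu = 1/1.07·[0.4250·0.0000 + 0.5750·0.0000] = 0.0000
Node ud (S = 140.4): V_ud = 1/1.07·[0.4250·0.0000 + 0.5750·0.0000] = 0.0000
Node dd (S = 97.2): V_dd = 1/1.07·[0.4250·0.0000 + 0.5750·22.5200] = 12.1019
Node u (S = 156): V_u = 1/1.07·[0.4250·0.0000 + 0.5750·0.0000] = 0.0000
Node d (S = 108): V_d = 1/1.07·[0.4250·0.0000 + 0.5750·12.1019] = 6.5033
Node 0 (S = 120): V_0 = 1/1.07·[0.4250·0.0000 + 0.5750·6.5033] = 3.4948

$3.49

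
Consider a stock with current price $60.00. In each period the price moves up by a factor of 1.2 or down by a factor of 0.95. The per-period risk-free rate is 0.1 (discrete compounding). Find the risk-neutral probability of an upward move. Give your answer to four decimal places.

Risk-neutral probability p = (1 + 0.1 − 0.95)/(1.2 − 0.95) = 0.1500/0.2500 = 0.6000

p = 0.6000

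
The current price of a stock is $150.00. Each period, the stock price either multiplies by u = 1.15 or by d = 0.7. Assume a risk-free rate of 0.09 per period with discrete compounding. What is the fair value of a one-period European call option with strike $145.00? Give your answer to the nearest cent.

Risk-neutral probability p = (1 + 0.09 − 0.7)/(1.15 − 0.7) = 0.3900/0.4500 = 0.8667
Terminal stock prices: S_u = 172.5, S_d = 105
Terminal payoffs (S − K): max(27.5, 0) = 27.5, max(-40, 0) = 0
Node 0 (S = 150): V_0 = 1/1.09·[0.8667·27.5000 + 0.1333·0.0000] = 21.8654

$21.87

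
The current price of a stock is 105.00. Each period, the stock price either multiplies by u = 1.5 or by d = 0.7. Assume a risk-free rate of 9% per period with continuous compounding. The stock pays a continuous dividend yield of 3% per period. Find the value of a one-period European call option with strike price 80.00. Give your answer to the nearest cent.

Per-period risk-free factor R = e^0.09 = 1.0942; dividend-adjusted growth = e^(0.09−0.03) = 1.0618.
Risk-neutral probability p = (1.0618 − 0.7)/(1.5 − 0.7) = 0.3618/0.8000 = 0.4523
Terminal stock prices: S_u = 157.5, S_d = 73.5
Terminal payoffs (S − K): max(77.5, 0) = 77.5, max(-6.5, 0) = 0
Node 0 (S = 105): V_0 = e^(−0.09)·[0.4523·77.5000 + 0.5477·0.0000] = 32.0360

32.04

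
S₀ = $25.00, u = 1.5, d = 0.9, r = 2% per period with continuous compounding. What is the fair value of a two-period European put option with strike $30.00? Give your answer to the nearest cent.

$5.99

Risk-neutral probability p = (e^0.02 − 0.9)/(1.5 − 0.9) = 0.1202/0.6000 = 0.2003
Terminal stock prices: S_uu = 56.25, S_ud = 33.75, S_dd = 20.25
Terminal payoffs (K − S): max(-26.25, 0) = 0, max(-3.75, 0) = 0, max(9.75, 0) = 9.75
Node u (S = 37.5): V_u = e^(−0.02)·[0.2003·0.0000 + 0.7997·0.0000] = 0.0000
Node d (S = 22.5): V_d = e^(−0.02)·[0.2003·0.0000 + 0.7997·9.7500] = 7.6423
Node 0 (S = 25): V_0 = e^(−0.02)·[0.2003·0.0000 + 0.7997·7.6423] = 5.9903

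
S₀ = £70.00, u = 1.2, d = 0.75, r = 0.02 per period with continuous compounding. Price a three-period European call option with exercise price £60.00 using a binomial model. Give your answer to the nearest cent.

Risk-neutral probability p = (e^0.02 − 0.75)/(1.2 − 0.75) = 0.2702/0.4500 = 0.6004
Terminal stock prices: S_uuu = 121, S_uud = 75.6, S_udd = 47.25, S_ddd = 29.53
Terminal payoffs (S − K): max(60.96, 0) = 60.96, max(15.6, 0) = 15.6, max(-12.75, 0) = 0, max(-30.47, 0) = 0
Node uu (S = 100.8): V_uu = e^(−0.02)·[0.6004·60.9600 + 0.3996·15.6000] = 41.9881
Node ud (S = 63): V_ud = e^(−0.02)·[0.6004·15.6000 + 0.3996·0.0000] = 9.1815
Node dd (S = 39.38): V_dd = e^(−0.02)·[0.6004·0.0000 + 0.3996·0.0000] = 0.0000
Node u (S = 84): V_u = e^(−0.02)·[0.6004·41.9881 + 0.3996·9.1815] = 28.3083
Node d (S = 52.5): V_d = e^(−0.02)·[0.6004·9.1815 + 0.3996·0.0000] = 5.4038
Node 0 (S = 70): V_0 = e^(−0.02)·[0.6004·28.3083 + 0.3996·5.4038] = 18.7774

£18.78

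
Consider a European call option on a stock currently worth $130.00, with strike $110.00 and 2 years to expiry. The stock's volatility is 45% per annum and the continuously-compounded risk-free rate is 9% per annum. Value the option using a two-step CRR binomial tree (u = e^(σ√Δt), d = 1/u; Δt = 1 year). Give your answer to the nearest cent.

$50.51

CRR parameters: u = e^(σ√Δt) = e^(0.45·√1) = 1.5683, d = 1/u = 0.6376
Per-period rate: rΔt = 0.09·1 = 0.09, so R = e^0.09 = 1.0942
Risk-neutral probability p = (e^0.09 − 0.6376)/(1.5683 − 0.6376) = 0.4565/0.9307 = 0.4905
Terminal stock prices: S_uu = 319.7, S_ud = 130, S_dd = 52.85
Terminal payoffs (S − K): max(209.7, 0) = 209.7, max(20, 0) = 20, max(-57.15, 0) = 0
Node u (S = 203.9): V_u = e^(−0.09)·[0.4905·209.7484 + 0.5095·20.0000] = 103.3482
Node d (S = 82.89): V_d = e^(−0.09)·[0.4905·20.0000 + 0.5095·0.0000] = 8.9666
Node 0 (S = 130): V_0 = e^(−0.09)·[0.4905·103.3482 + 0.5095·8.9666] = 50.5087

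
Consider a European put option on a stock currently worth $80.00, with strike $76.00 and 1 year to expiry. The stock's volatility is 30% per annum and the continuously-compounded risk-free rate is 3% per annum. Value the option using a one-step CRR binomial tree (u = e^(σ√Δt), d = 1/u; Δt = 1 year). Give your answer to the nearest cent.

$8.52

CRR parameters: u = e^(σ√Δt) = e^(0.3·√1) = 1.3499, d = 1/u = 0.7408
Per-period rate: rΔt = 0.03·1 = 0.03, so R = e^0.03 = 1.0305
Risk-neutral probability p = (e^0.03 − 0.7408)/(1.3499 − 0.7408) = 0.2896/0.6090 = 0.4756
Terminal stock prices: S_u = 108, S_d = 59.27
Terminal payoffs (K − S): max(-31.99, 0) = 0, max(16.73, 0) = 16.73
Node 0 (S = 80): V_0 = e^(−0.03)·[0.4756·0.0000 + 0.5244·16.7345] = 8.5169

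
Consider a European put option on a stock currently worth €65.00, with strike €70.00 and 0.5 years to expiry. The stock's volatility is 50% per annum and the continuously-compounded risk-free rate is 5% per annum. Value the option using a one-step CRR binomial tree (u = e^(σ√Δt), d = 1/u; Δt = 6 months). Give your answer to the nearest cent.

CRR parameters: u = e^(σ√Δt) = e^(0.5·√0.5) = 1.4241, d = 1/u = 0.7022
Per-period rate: rΔt = 0.05·0.5 = 0.025, so R = e^0.025 = 1.0253
Risk-neutral probability p = (e^0.025 − 0.7022)/(1.4241 − 0.7022) = 0.3231/0.7219 = 0.4476
Terminal stock prices: S_u = 92.57, S_d = 45.64
Terminal payoffs (K − S): max(-22.57, 0) = 0, max(24.36, 0) = 24.36
Node 0 (S = 65): V_0 = e^(−0.025)·[0.4476·0.0000 + 0.5524·24.3577] = 13.1233

€13.12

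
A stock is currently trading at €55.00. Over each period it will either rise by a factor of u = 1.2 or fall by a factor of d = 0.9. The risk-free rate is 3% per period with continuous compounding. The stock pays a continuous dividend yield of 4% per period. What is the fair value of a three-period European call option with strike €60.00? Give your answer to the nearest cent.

€2.82

Per-period risk-free factor R = e^0.03 = 1.0305; dividend-adjusted growth = e^(0.03−0.04) = 0.9900.
Risk-neutral probability p = (0.9900 − 0.9)/(1.2 − 0.9) = 0.0900/0.3000 = 0.3002
Terminal stock prices: S_uuu = 95.04, S_uud = 71.28, S_udd = 53.46, S_ddd = 40.1
Terminal payoffs (S − K): max(35.04, 0) = 35.04, max(11.28, 0) = 11.28, max(-6.54, 0) = 0, max(-19.9, 0) = 0
Node uu (S = 79.2): V_uu = e^(−0.03)·[0.3002·35.0400 + 0.6998·11.2800] = 17.8678
Node ud (S = 59.4): V_ud = e^(−0.03)·[0.3002·11.2800 + 0.6998·0.0000] = 3.2858
Node dd (S = 44.55): V_dd = e^(−0.03)·[0.3002·0.0000 + 0.6998·0.0000] = 0.0000
Node u (S = 66): V_u = e^(−0.03)·[0.3002·17.8678 + 0.6998·3.2858] = 7.4364
Node d (S = 49.5): V_d = e^(−0.03)·[0.3002·3.2858 + 0.6998·0.0000] = 0.9571
Node 0 (S = 55): V_0 = e^(−0.03)·[0.3002·7.4364 + 0.6998·0.9571] = 2.8162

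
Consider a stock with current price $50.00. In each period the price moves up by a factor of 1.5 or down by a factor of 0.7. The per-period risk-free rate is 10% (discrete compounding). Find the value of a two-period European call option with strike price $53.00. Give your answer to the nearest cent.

Risk-neutral probability p = (1 + 0.1 − 0.7)/(1.5 − 0.7) = 0.4000/0.8000 = 0.5000
Terminal stock prices: S_uu = 112.5, S_ud = 52.5, S_dd = 24.5
Terminal payoffs (S − K): max(59.5, 0) = 59.5, max(-0.5, 0) = 0, max(-28.5, 0) = 0
Node u (S = 75): V_u = 1/1.1·[0.5000·59.5000 + 0.5000·0.0000] = 27.0455
Node d (S = 35): V_d = 1/1.1·[0.5000·0.0000 + 0.5000·0.0000] = 0.0000
Node 0 (S = 50): V_0 = 1/1.1·[0.5000·27.0455 + 0.5000·0.0000] = 12.2934

$12.29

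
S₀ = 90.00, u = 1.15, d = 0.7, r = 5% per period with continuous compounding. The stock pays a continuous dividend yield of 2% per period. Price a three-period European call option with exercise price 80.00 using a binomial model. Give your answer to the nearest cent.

Per-period risk-free factor R = e^0.05 = 1.0513; dividend-adjusted growth = e^(0.05−0.02) = 1.0305.
Risk-neutral probability p = (1.0305 − 0.7)/(1.15 − 0.7) = 0.3305/0.4500 = 0.7343
Terminal stock prices: S_uuu = 136.9, S_uud = 83.32, S_udd = 50.71, S_ddd = 30.87
Terminal payoffs (S − K): max(56.88, 0) = 56.88, max(3.317, 0) = 3.317, max(-29.29, 0) = 0, max(-49.13, 0) = 0
Node uu (S = 119): V_uu = e^(−0.05)·[0.7343·56.8787 + 0.2657·3.3175] = 40.5698
Node ud (S = 72.45): V_ud = e^(−0.05)·[0.7343·3.3175 + 0.2657·0.0000] = 2.3174
Node dd (S = 44.1): V_dd = e^(−0.05)·[0.7343·0.0000 + 0.2657·0.0000] = 0.0000
Node u (S = 103.5): V_u = e^(−0.05)·[0.7343·40.5698 + 0.2657·2.3174] = 28.9248
Node d (S = 63): V_d = e^(−0.05)·[0.7343·2.3174 + 0.2657·0.0000] = 1.6188
Node 0 (S = 90): V_0 = e^(−0.05)·[0.7343·28.9248 + 0.2657·1.6188] = 20.6139

20.61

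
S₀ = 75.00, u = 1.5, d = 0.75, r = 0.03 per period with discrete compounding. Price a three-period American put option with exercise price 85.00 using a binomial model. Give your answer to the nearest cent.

21.68

Risk-neutral probability p = (1 + 0.03 − 0.75)/(1.5 − 0.75) = 0.2800/0.7500 = 0.3733
Terminal stock prices: S_uuu = 253.1, S_uud = 126.6, S_udd = 63.28, S_ddd = 31.64
Terminal payoffs (K − S): max(-168.1, 0) = 0, max(-41.56, 0) = 0, max(21.72, 0) = 21.72, max(53.36, 0) = 53.36
Node uu (S = 168.8): continuation = 1/1.03·[0.3733·0.0000 + 0.6267·0.0000] = 0.0000; exercise value = 0.0000 ≤ continuation, so V_uu = 0.0000
Node ud (S = 84.38): continuation = 1/1.03·[0.3733·0.0000 + 0.6267·21.7188] = 13.2140; exercise value = 0.6250 ≤ continuation, so V_ud = 13.2140
Node dd (S = 42.19): continuation = 1/1.03·[0.3733·21.7188 + 0.6267·53.3594] = 40.3368; exercise value = 42.8125 > continuation, so V_dd = 42.8125 (exercise)
Node u (S = 112.5): continuation = 1/1.03·[0.3733·0.0000 + 0.6267·13.2140] = 8.0396; exercise value = 0.0000 ≤ continuation, so V_u = 8.0396
Node d (S = 56.25): continuation = 1/1.03·[0.3733·13.2140 + 0.6267·42.8125] = 30.8373; exercise value = 28.7500 ≤ continuation, so V_d = 30.8373
Node 0 (S = 75): continuation = 1/1.03·[0.3733·8.0396 + 0.6267·30.8373] = 21.6759; exercise value = 10.0000 ≤ continuation, so V_0 = 21.6759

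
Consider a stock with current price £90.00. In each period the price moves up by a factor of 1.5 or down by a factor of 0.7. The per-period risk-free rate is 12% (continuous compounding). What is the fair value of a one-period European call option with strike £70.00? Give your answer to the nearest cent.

£30.81

Risk-neutral probability p = (e^0.12 − 0.7)/(1.5 − 0.7) = 0.4275/0.8000 = 0.5344
Terminal stock prices: S_u = 135, S_d = 63
Terminal payoffs (S − K): max(65, 0) = 65, max(-7, 0) = 0
Node 0 (S = 90): V_0 = e^(−0.12)·[0.5344·65.0000 + 0.4656·0.0000] = 30.8064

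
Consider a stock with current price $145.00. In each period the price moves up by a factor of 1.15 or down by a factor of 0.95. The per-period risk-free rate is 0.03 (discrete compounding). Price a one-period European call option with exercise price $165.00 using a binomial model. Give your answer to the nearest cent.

$0.68

Risk-neutral probability p = (1 + 0.03 − 0.95)/(1.15 − 0.95) = 0.0800/0.2000 = 0.4000
Terminal stock prices: S_u = 166.8, S_d = 137.8
Terminal payoffs (S − K): max(1.75, 0) = 1.75, max(-27.25, 0) = 0
Node 0 (S = 145): V_0 = 1/1.03·[0.4000·1.7500 + 0.6000·0.0000] = 0.6796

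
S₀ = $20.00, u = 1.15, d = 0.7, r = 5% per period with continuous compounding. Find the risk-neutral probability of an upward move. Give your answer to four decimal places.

p = 0.7806

Risk-neutral probability p = (e^0.05 − 0.7)/(1.15 − 0.7) = 0.3513/0.4500 = 0.7806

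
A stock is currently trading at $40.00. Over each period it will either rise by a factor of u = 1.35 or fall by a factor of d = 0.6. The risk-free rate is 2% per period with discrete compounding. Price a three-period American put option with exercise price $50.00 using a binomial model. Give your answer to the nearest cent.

$16.20

Risk-neutral probability p = (1 + 0.02 − 0.6)/(1.35 − 0.6) = 0.4200/0.7500 = 0.5600
Terminal stock prices: S_uuu = 98.42, S_uud = 43.74, S_udd = 19.44, S_ddd = 8.64
Terminal payoffs (K − S): max(-48.42, 0) = 0, max(6.26, 0) = 6.26, max(30.56, 0) = 30.56, max(41.36, 0) = 41.36
Node uu (S = 72.9): continuation = 1/1.02·[0.5600·0.0000 + 0.4400·6.2600] = 2.7004; exercise value = 0.0000 ≤ continuation, so V_uu = 2.7004
Node ud (S = 32.4): continuation = 1/1.02·[0.5600·6.2600 + 0.4400·30.5600] = 16.6196; exercise value = 17.6000 > continuation, so V_ud = 17.6000 (exercise)
Node dd (S = 14.4): continuation = 1/1.02·[0.5600·30.5600 + 0.4400·41.3600] = 34.6196; exercise value = 35.6000 > continuation, so V_dd = 35.6000 (exercise)
Node u (S = 54): continuation = 1/1.02·[0.5600·2.7004 + 0.4400·17.6000] = 9.0747; exercise value = 0.0000 ≤ continuation, so V_u = 9.0747
Node d (S = 24): continuation = 1/1.02·[0.5600·17.6000 + 0.4400·35.6000] = 25.0196; exercise value = 26.0000 > continuation, so V_d = 26.0000 (exercise)
Node 0 (S = 40): continuation = 1/1.02·[0.5600·9.0747 + 0.4400·26.0000] = 16.1979; exercise value = 10.0000 ≤ continuation, so V_0 = 16.1979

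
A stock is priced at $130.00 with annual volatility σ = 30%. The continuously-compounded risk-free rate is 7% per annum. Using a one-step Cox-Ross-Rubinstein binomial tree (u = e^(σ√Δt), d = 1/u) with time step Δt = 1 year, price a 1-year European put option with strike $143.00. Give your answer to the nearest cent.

CRR parameters: u = e^(σ√Δt) = e^(0.3·√1) = 1.3499, d = 1/u = 0.7408
Per-period rate: rΔt = 0.07·1 = 0.07, so R = e^0.07 = 1.0725
Risk-neutral probability p = (e^0.07 − 0.7408)/(1.3499 − 0.7408) = 0.3317/0.6090 = 0.5446
Terminal stock prices: S_u = 175.5, S_d = 96.31
Terminal payoffs (K − S): max(-32.48, 0) = 0, max(46.69, 0) = 46.69
Node 0 (S = 130): V_0 = e^(−0.07)·[0.5446·0.0000 + 0.4554·46.6936] = 19.8262

$19.83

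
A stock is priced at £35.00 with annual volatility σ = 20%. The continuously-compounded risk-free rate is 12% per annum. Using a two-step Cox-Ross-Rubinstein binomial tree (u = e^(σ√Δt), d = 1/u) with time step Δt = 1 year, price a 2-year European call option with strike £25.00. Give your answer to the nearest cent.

CRR parameters: u = e^(σ√Δt) = e^(0.2·√1) = 1.2214, d = 1/u = 0.8187
Per-period rate: rΔt = 0.12·1 = 0.12, so R = e^0.12 = 1.1275
Risk-neutral probability p = (e^0.12 − 0.8187)/(1.2214 − 0.8187) = 0.3088/0.4027 = 0.7668
Terminal stock prices: S_uu = 52.21, S_ud = 35, S_dd = 23.46
Terminal payoffs (S − K): max(27.21, 0) = 27.21, max(10, 0) = 10, max(-1.539, 0) = 0
Node u (S = 42.75): V_u = e^(−0.12)·[0.7668·27.2139 + 0.2332·10.0000] = 20.5761
Node d (S = 28.66): V_d = e^(−0.12)·[0.7668·10.0000 + 0.2332·0.0000] = 6.8008
Node 0 (S = 35): V_0 = e^(−0.12)·[0.7668·20.5761 + 0.2332·6.8008] = 15.4001

£15.40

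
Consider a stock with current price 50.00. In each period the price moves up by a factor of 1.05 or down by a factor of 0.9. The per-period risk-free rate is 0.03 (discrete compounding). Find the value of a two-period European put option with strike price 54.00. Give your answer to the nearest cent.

Risk-neutral probability p = (1 + 0.03 − 0.9)/(1.05 − 0.9) = 0.1300/0.1500 = 0.8667
Terminal stock prices: S_uu = 55.12, S_ud = 47.25, S_dd = 40.5
Terminal payoffs (K − S): max(-1.125, 0) = 0, max(6.75, 0) = 6.75, max(13.5, 0) = 13.5
Node u (S = 52.5): V_u = 1/1.03·[0.8667·0.0000 + 0.1333·6.7500] = 0.8738
Node d (S = 45): V_d = 1/1.03·[0.8667·6.7500 + 0.1333·13.5000] = 7.4272
Node 0 (S = 50): V_0 = 1/1.03·[0.8667·0.8738 + 0.1333·7.4272] = 1.6967

1.70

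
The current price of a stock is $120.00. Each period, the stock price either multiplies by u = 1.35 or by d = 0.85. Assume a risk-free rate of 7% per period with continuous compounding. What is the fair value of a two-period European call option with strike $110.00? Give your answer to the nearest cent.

$30.61

Risk-neutral probability p = (e^0.07 − 0.85)/(1.35 − 0.85) = 0.2225/0.5000 = 0.4450
Terminal stock prices: S_uu = 218.7, S_ud = 137.7, S_dd = 86.7
Terminal payoffs (S − K): max(108.7, 0) = 108.7, max(27.7, 0) = 27.7, max(-23.3, 0) = 0
Node u (S = 162): V_u = e^(−0.07)·[0.4450·108.7000 + 0.5550·27.7000] = 59.4367
Node d (S = 102): V_d = e^(−0.07)·[0.4450·27.7000 + 0.5550·0.0000] = 11.4936
Node 0 (S = 120): V_0 = e^(−0.07)·[0.4450·59.4367 + 0.5550·11.4936] = 30.6096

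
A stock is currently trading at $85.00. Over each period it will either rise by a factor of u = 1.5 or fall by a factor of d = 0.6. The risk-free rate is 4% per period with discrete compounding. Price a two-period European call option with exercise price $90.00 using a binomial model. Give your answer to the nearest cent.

Risk-neutral probability p = (1 + 0.04 − 0.6)/(1.5 − 0.6) = 0.4400/0.9000 = 0.4889
Terminal stock prices: S_uu = 191.2, S_ud = 76.5, S_dd = 30.6
Terminal payoffs (S − K): max(101.2, 0) = 101.2, max(-13.5, 0) = 0, max(-59.4, 0) = 0
Node u (S = 127.5): V_u = 1/1.04·[0.4889·101.2500 + 0.5111·0.0000] = 47.5962
Node d (S = 51): V_d = 1/1.04·[0.4889·0.0000 + 0.5111·0.0000] = 0.0000
Node 0 (S = 85): V_0 = 1/1.04·[0.4889·47.5962 + 0.5111·0.0000] = 22.3743

$22.37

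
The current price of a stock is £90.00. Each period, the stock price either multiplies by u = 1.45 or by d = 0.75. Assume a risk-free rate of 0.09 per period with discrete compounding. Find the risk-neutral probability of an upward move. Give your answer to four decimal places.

Risk-neutral probability p = (1 + 0.09 − 0.75)/(1.45 − 0.75) = 0.3400/0.7000 = 0.4857

p = 0.4857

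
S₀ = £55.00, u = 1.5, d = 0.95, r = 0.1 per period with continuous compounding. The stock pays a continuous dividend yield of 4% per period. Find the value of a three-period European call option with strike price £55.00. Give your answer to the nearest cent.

£10.97

Per-period risk-free factor R = e^0.1 = 1.1052; dividend-adjusted growth = e^(0.1−0.04) = 1.0618.
Risk-neutral probability p = (1.0618 − 0.95)/(1.5 − 0.95) = 0.1118/0.5500 = 0.2033
Terminal stock prices: S_uuu = 185.6, S_uud = 117.6, S_udd = 74.46, S_ddd = 47.16
Terminal payoffs (S − K): max(130.6, 0) = 130.6, max(62.56, 0) = 62.56, max(19.46, 0) = 19.46, max(-7.844, 0) = 0
Node uu (S = 123.8): V_uu = e^(−0.1)·[0.2033·130.6250 + 0.7967·62.5625] = 69.1316
Node ud (S = 78.38): V_ud = e^(−0.1)·[0.2033·62.5625 + 0.7967·19.4562] = 25.5358
Node dd (S = 49.64): V_dd = e^(−0.1)·[0.2033·19.4562 + 0.7967·0.0000] = 3.5797
Node u (S = 82.5): V_u = e^(−0.1)·[0.2033·69.1316 + 0.7967·25.5358] = 31.1269
Node d (S = 52.25): V_d = e^(−0.1)·[0.2033·25.5358 + 0.7967·3.5797] = 7.2788
Node 0 (S = 55): V_0 = e^(−0.1)·[0.2033·31.1269 + 0.7967·7.2788] = 10.9739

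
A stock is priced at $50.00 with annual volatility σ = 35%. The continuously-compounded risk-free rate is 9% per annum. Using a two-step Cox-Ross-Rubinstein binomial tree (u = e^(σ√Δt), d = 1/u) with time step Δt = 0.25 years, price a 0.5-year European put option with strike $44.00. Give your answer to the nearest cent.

$1.92

CRR parameters: u = e^(σ√Δt) = e^(0.35·√0.25) = 1.1912, d = 1/u = 0.8395
Per-period rate: rΔt = 0.09·0.25 = 0.0225, so R = e^0.0225 = 1.0228
Risk-neutral probability p = (e^0.0225 − 0.8395)/(1.1912 − 0.8395) = 0.1833/0.3518 = 0.5210
Terminal stock prices: S_uu = 70.95, S_ud = 50, S_dd = 35.23
Terminal payoffs (K − S): max(-26.95, 0) = 0, max(-6, 0) = 0, max(8.766, 0) = 8.766
Node u (S = 59.56): V_u = e^(−0.0225)·[0.5210·0.0000 + 0.4790·0.0000] = 0.0000
Node d (S = 41.97): V_d = e^(−0.0225)·[0.5210·0.0000 + 0.4790·8.7656] = 4.1049
Node 0 (S = 50): V_0 = e^(−0.0225)·[0.5210·0.0000 + 0.4790·4.1049] = 1.9223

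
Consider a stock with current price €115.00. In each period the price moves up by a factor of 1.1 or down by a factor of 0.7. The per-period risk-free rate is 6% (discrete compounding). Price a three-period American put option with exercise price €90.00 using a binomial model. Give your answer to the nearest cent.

Risk-neutral probability p = (1 + 0.06 − 0.7)/(1.1 − 0.7) = 0.3600/0.4000 = 0.9000
Terminal stock prices: S_uuu = 153.1, S_uud = 97.41, S_udd = 61.98, S_ddd = 39.44
Terminal payoffs (K − S): max(-63.07, 0) = 0, max(-7.405, 0) = 0, max(28.02, 0) = 28.02, max(50.56, 0) = 50.56
Node uu (S = 139.2): continuation = 1/1.06·[0.9000·0.0000 + 0.1000·0.0000] = 0.0000; exercise value = 0.0000 ≤ continuation, so V_uu = 0.0000
Node ud (S = 88.55): continuation = 1/1.06·[0.9000·0.0000 + 0.1000·28.0150] = 2.6429; exercise value = 1.4500 ≤ continuation, so V_ud = 2.6429
Node dd (S = 56.35): continuation = 1/1.06·[0.9000·28.0150 + 0.1000·50.5550] = 28.5557; exercise value = 33.6500 > continuation, so V_dd = 33.6500 (exercise)
Node u (S = 126.5): continuation = 1/1.06·[0.9000·0.0000 + 0.1000·2.6429] = 0.2493; exercise value = 0.0000 ≤ continuation, so V_u = 0.2493
Node d (S = 80.5): continuation = 1/1.06·[0.9000·2.6429 + 0.1000·33.6500] = 5.4185; exercise value = 9.5000 > continuation, so V_d = 9.5000 (exercise)
Node 0 (S = 115): continuation = 1/1.06·[0.9000·0.2493 + 0.1000·9.5000] = 1.1079; exercise value = 0.0000 ≤ continuation, so V_0 = 1.1079

€1.11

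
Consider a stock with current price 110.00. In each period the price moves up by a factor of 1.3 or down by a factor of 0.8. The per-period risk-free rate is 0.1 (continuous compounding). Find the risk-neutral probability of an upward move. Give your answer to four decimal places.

p = 0.6103

Risk-neutral probability p = (e^0.1 − 0.8)/(1.3 − 0.8) = 0.3052/0.5000 = 0.6103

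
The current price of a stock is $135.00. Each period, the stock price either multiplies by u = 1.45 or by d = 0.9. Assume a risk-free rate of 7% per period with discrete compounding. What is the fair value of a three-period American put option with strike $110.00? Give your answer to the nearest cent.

Risk-neutral probability p = (1 + 0.07 − 0.9)/(1.45 − 0.9) = 0.1700/0.5500 = 0.3091
Terminal stock prices: S_uuu = 411.6, S_uud = 255.5, S_udd = 158.6, S_ddd = 98.42
Terminal payoffs (K − S): max(-301.6, 0) = 0, max(-145.5, 0) = 0, max(-48.56, 0) = 0, max(11.58, 0) = 11.58
Node uu (S = 283.8): continuation = 1/1.07·[0.3091·0.0000 + 0.6909·0.0000] = 0.0000; exercise value = 0.0000 ≤ continuation, so V_uu = 0.0000
Node ud (S = 176.2): continuation = 1/1.07·[0.3091·0.0000 + 0.6909·0.0000] = 0.0000; exercise value = 0.0000 ≤ continuation, so V_ud = 0.0000
Node dd (S = 109.4): continuation = 1/1.07·[0.3091·0.0000 + 0.6909·11.5850] = 7.4805; exercise value = 0.6500 ≤ continuation, so V_dd = 7.4805
Node u (S = 195.8): continuation = 1/1.07·[0.3091·0.0000 + 0.6909·0.0000] = 0.0000; exercise value = 0.0000 ≤ continuation, so V_u = 0.0000
Node d (S = 121.5): continuation = 1/1.07·[0.3091·0.0000 + 0.6909·7.4805] = 4.8303; exercise value = 0.0000 ≤ continuation, so V_d = 4.8303
Node 0 (S = 135): continuation = 1/1.07·[0.3091·0.0000 + 0.6909·4.8303] = 3.1189; exercise value = 0.0000 ≤ continuation, so V_0 = 3.1189

$3.12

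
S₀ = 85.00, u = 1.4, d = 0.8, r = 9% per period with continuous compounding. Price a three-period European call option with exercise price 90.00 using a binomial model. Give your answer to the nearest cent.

25.03

Risk-neutral probability p = (e^0.09 − 0.8)/(1.4 − 0.8) = 0.2942/0.6000 = 0.4903
Terminal stock prices: S_uuu = 233.2, S_uud = 133.3, S_udd = 76.16, S_ddd = 43.52
Terminal payoffs (S − K): max(143.2, 0) = 143.2, max(43.28, 0) = 43.28, max(-13.84, 0) = 0, max(-46.48, 0) = 0
Node uu (S = 166.6): V_uu = e^(−0.09)·[0.4903·143.2400 + 0.5097·43.2800] = 84.3462
Node ud (S = 95.2): V_ud = e^(−0.09)·[0.4903·43.2800 + 0.5097·0.0000] = 19.3934
Node dd (S = 54.4): V_dd = e^(−0.09)·[0.4903·0.0000 + 0.5097·0.0000] = 0.0000
Node u (S = 119): V_u = e^(−0.09)·[0.4903·84.3462 + 0.5097·19.3934] = 46.8290
Node d (S = 68): V_d = e^(−0.09)·[0.4903·19.3934 + 0.5097·0.0000] = 8.6900
Node 0 (S = 85): V_0 = e^(−0.09)·[0.4903·46.8290 + 0.5097·8.6900] = 25.0319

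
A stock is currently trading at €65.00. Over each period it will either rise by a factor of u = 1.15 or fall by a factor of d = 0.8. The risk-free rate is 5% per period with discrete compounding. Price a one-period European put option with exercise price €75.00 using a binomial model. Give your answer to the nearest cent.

€6.43

Risk-neutral probability p = (1 + 0.05 − 0.8)/(1.15 − 0.8) = 0.2500/0.3500 = 0.7143
Terminal stock prices: S_u = 74.75, S_d = 52
Terminal payoffs (K − S): max(0.25, 0) = 0.25, max(23, 0) = 23
Node 0 (S = 65): V_0 = 1/1.05·[0.7143·0.2500 + 0.2857·23.0000] = 6.4286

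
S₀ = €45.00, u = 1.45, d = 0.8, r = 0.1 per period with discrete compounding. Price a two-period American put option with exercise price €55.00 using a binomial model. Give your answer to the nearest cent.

Risk-neutral probability p = (1 + 0.1 − 0.8)/(1.45 − 0.8) = 0.3000/0.6500 = 0.4615
Terminal stock prices: S_uu = 94.61, S_ud = 52.2, S_dd = 28.8
Terminal payoffs (K − S): max(-39.61, 0) = 0, max(2.8, 0) = 2.8, max(26.2, 0) = 26.2
Node u (S = 65.25): continuation = 1/1.1·[0.4615·0.0000 + 0.5385·2.8000] = 1.3706; exercise value = 0.0000 ≤ continuation, so V_u = 1.3706
Node d (S = 36): continuation = 1/1.1·[0.4615·2.8000 + 0.5385·26.2000] = 14.0000; exercise value = 19.0000 > continuation, so V_d = 19.0000 (exercise)
Node 0 (S = 45): continuation = 1/1.1·[0.4615·1.3706 + 0.5385·19.0000] = 9.8758; exercise value = 10.0000 > continuation, so V_0 = 10.0000 (exercise)

€10.00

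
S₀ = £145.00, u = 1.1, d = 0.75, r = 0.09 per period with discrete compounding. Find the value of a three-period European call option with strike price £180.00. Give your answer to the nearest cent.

£9.20

Risk-neutral probability p = (1 + 0.09 − 0.75)/(1.1 − 0.75) = 0.3400/0.3500 = 0.9714
Terminal stock prices: S_uuu = 193, S_uud = 131.6, S_udd = 89.72, S_ddd = 61.17
Terminal payoffs (S − K): max(13, 0) = 13, max(-48.41, 0) = 0, max(-90.28, 0) = 0, max(-118.8, 0) = 0
Node uu (S = 175.5): V_uu = 1/1.09·[0.9714·12.9950 + 0.0286·0.0000] = 11.5814
Node ud (S = 119.6): V_ud = 1/1.09·[0.9714·0.0000 + 0.0286·0.0000] = 0.0000
Node dd (S = 81.56): V_dd = 1/1.09·[0.9714·0.0000 + 0.0286·0.0000] = 0.0000
Node u (S = 159.5): V_u = 1/1.09·[0.9714·11.5814 + 0.0286·0.0000] = 10.3216
Node d (S = 108.8): V_d = 1/1.09·[0.9714·0.0000 + 0.0286·0.0000] = 0.0000
Node 0 (S = 145): V_0 = 1/1.09·[0.9714·10.3216 + 0.0286·0.0000] = 9.1988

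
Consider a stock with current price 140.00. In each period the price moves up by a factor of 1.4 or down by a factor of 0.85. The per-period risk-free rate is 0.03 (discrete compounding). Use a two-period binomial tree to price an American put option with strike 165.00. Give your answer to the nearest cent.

30.04

Risk-neutral probability p = (1 + 0.03 − 0.85)/(1.4 − 0.85) = 0.1800/0.5500 = 0.3273
Terminal stock prices: S_uu = 274.4, S_ud = 166.6, S_dd = 101.1
Terminal payoffs (K − S): max(-109.4, 0) = 0, max(-1.6, 0) = 0, max(63.85, 0) = 63.85
Node u (S = 196): continuation = 1/1.03·[0.3273·0.0000 + 0.6727·0.0000] = 0.0000; exercise value = 0.0000 ≤ continuation, so V_u = 0.0000
Node d (S = 119): continuation = 1/1.03·[0.3273·0.0000 + 0.6727·63.8500] = 41.7026; exercise value = 46.0000 > continuation, so V_d = 46.0000 (exercise)
Node 0 (S = 140): continuation = 1/1.03·[0.3273·0.0000 + 0.6727·46.0000] = 30.0441; exercise value = 25.0000 ≤ continuation, so V_0 = 30.0441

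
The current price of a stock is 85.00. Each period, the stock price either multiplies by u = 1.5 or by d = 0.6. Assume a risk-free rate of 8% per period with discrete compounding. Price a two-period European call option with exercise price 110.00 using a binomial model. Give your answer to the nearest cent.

Risk-neutral probability p = (1 + 0.08 − 0.6)/(1.5 − 0.6) = 0.4800/0.9000 = 0.5333
Terminal stock prices: S_uu = 191.2, S_ud = 76.5, S_dd = 30.6
Terminal payoffs (S − K): max(81.25, 0) = 81.25, max(-33.5, 0) = 0, max(-79.4, 0) = 0
Node u (S = 127.5): V_u = 1/1.08·[0.5333·81.2500 + 0.4667·0.0000] = 40.1235
Node d (S = 51): V_d = 1/1.08·[0.5333·0.0000 + 0.4667·0.0000] = 0.0000
Node 0 (S = 85): V_0 = 1/1.08·[0.5333·40.1235 + 0.4667·0.0000] = 19.8141

19.81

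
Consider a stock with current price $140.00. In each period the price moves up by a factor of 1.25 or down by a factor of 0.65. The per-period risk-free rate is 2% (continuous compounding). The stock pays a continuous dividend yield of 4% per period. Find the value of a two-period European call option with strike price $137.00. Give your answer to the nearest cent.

Per-period risk-free factor R = e^0.02 = 1.0202; dividend-adjusted growth = e^(0.02−0.04) = 0.9802.
Risk-neutral probability p = (0.9802 − 0.65)/(1.25 − 0.65) = 0.3302/0.6000 = 0.5503
Terminal stock prices: S_uu = 218.8, S_ud = 113.8, S_dd = 59.15
Terminal payoffs (S − K): max(81.75, 0) = 81.75, max(-23.25, 0) = 0, max(-77.85, 0) = 0
Node u (S = 175): V_u = e^(−0.02)·[0.5503·81.7500 + 0.4497·0.0000] = 44.0987
Node d (S = 91): V_d = e^(−0.02)·[0.5503·0.0000 + 0.4497·0.0000] = 0.0000
Node 0 (S = 140): V_0 = e^(−0.02)·[0.5503·44.0987 + 0.4497·0.0000] = 23.7883

$23.79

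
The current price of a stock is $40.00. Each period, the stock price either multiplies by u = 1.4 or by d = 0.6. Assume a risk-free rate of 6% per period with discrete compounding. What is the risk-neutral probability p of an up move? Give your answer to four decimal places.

Risk-neutral probability p = (1 + 0.06 − 0.6)/(1.4 − 0.6) = 0.4600/0.8000 = 0.5750

p = 0.5750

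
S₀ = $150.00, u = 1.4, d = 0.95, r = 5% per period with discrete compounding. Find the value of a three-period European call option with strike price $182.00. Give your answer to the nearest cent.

Risk-neutral probability p = (1 + 0.05 − 0.95)/(1.4 − 0.95) = 0.1000/0.4500 = 0.2222
Terminal stock prices: S_uuu = 411.6, S_uud = 279.3, S_udd = 189.5, S_ddd = 128.6
Terminal payoffs (S − K): max(229.6, 0) = 229.6, max(97.3, 0) = 97.3, max(7.525, 0) = 7.525, max(-53.39, 0) = 0
Node uu (S = 294): V_uu = 1/1.05·[0.2222·229.6000 + 0.7778·97.3000] = 120.6667
Node ud (S = 199.5): V_ud = 1/1.05·[0.2222·97.3000 + 0.7778·7.5250] = 26.1667
Node dd (S = 135.4): V_dd = 1/1.05·[0.2222·7.5250 + 0.7778·0.0000] = 1.5926
Node u (S = 210): V_u = 1/1.05·[0.2222·120.6667 + 0.7778·26.1667] = 44.9206
Node d (S = 142.5): V_d = 1/1.05·[0.2222·26.1667 + 0.7778·1.5926] = 6.7176
Node 0 (S = 150): V_0 = 1/1.05·[0.2222·44.9206 + 0.7778·6.7176] = 14.4830

$14.48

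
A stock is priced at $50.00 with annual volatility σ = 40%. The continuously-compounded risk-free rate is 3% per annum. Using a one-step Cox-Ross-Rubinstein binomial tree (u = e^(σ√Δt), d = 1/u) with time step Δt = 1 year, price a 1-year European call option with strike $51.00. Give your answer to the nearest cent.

CRR parameters: u = e^(σ√Δt) = e^(0.4·√1) = 1.4918, d = 1/u = 0.6703
Per-period rate: rΔt = 0.03·1 = 0.03, so R = e^0.03 = 1.0305
Risk-neutral probability p = (e^0.03 − 0.6703)/(1.4918 − 0.6703) = 0.3601/0.8215 = 0.4384
Terminal stock prices: S_u = 74.59, S_d = 33.52
Terminal payoffs (S − K): max(23.59, 0) = 23.59, max(-17.48, 0) = 0
Node 0 (S = 50): V_0 = e^(−0.03)·[0.4384·23.5912 + 0.5616·0.0000] = 10.0364

$10.04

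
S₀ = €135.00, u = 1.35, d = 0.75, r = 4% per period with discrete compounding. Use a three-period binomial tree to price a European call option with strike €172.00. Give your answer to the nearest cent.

€20.11

Risk-neutral probability p = (1 + 0.04 − 0.75)/(1.35 − 0.75) = 0.2900/0.6000 = 0.4833
Terminal stock prices: S_uuu = 332.2, S_uud = 184.5, S_udd = 102.5, S_ddd = 56.95
Terminal payoffs (S − K): max(160.2, 0) = 160.2, max(12.53, 0) = 12.53, max(-69.48, 0) = 0, max(-115, 0) = 0
Node uu (S = 246): V_uu = 1/1.04·[0.4833·160.1506 + 0.5167·12.5281] = 80.6529
Node ud (S = 136.7): V_ud = 1/1.04·[0.4833·12.5281 + 0.5167·0.0000] = 5.8224
Node dd (S = 75.94): V_dd = 1/1.04·[0.4833·0.0000 + 0.5167·0.0000] = 0.0000
Node u (S = 182.2): V_u = 1/1.04·[0.4833·80.6529 + 0.5167·5.8224] = 40.3754
Node d (S = 101.2): V_d = 1/1.04·[0.4833·5.8224 + 0.5167·0.0000] = 2.7059
Node 0 (S = 135): V_0 = 1/1.04·[0.4833·40.3754 + 0.5167·2.7059] = 20.1085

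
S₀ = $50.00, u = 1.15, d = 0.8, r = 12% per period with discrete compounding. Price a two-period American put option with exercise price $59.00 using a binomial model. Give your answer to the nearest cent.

Risk-neutral probability p = (1 + 0.12 − 0.8)/(1.15 − 0.8) = 0.3200/0.3500 = 0.9143
Terminal stock prices: S_uu = 66.12, S_ud = 46, S_dd = 32
Terminal payoffs (K − S): max(-7.125, 0) = 0, max(13, 0) = 13, max(27, 0) = 27
Node u (S = 57.5): continuation = 1/1.12·[0.9143·0.0000 + 0.0857·13.0000] = 0.9949; exercise value = 1.5000 > continuation, so V_u = 1.5000 (exercise)
Node d (S = 40): continuation = 1/1.12·[0.9143·13.0000 + 0.0857·27.0000] = 12.6786; exercise value = 19.0000 > continuation, so V_d = 19.0000 (exercise)
Node 0 (S = 50): continuation = 1/1.12·[0.9143·1.5000 + 0.0857·19.0000] = 2.6786; exercise value = 9.0000 > continuation, so V_0 = 9.0000 (exercise)

$9.00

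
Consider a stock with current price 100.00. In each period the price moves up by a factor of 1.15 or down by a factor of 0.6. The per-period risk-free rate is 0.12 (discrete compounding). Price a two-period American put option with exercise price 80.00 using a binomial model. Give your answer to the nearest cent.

1.43

Risk-neutral probability p = (1 + 0.12 − 0.6)/(1.15 − 0.6) = 0.5200/0.5500 = 0.9455
Terminal stock prices: S_uu = 132.2, S_ud = 69, S_dd = 36
Terminal payoffs (K − S): max(-52.25, 0) = 0, max(11, 0) = 11, max(44, 0) = 44
Node u (S = 115): continuation = 1/1.12·[0.9455·0.0000 + 0.0545·11.0000] = 0.5357; exercise value = 0.0000 ≤ continuation, so V_u = 0.5357
Node d (S = 60): continuation = 1/1.12·[0.9455·11.0000 + 0.0545·44.0000] = 11.4286; exercise value = 20.0000 > continuation, so V_d = 20.0000 (exercise)
Node 0 (S = 100): continuation = 1/1.12·[0.9455·0.5357 + 0.0545·20.0000] = 1.4263; exercise value = 0.0000 ≤ continuation, so V_0 = 1.4263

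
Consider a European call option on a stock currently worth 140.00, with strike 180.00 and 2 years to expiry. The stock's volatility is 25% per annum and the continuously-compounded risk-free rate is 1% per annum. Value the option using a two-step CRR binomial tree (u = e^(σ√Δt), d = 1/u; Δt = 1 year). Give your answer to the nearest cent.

CRR parameters: u = e^(σ√Δt) = e^(0.25·√1) = 1.2840, d = 1/u = 0.7788
Per-period rate: rΔt = 0.01·1 = 0.01, so R = e^0.01 = 1.0101
Risk-neutral probability p = (e^0.01 − 0.7788)/(1.2840 − 0.7788) = 0.2312/0.5052 = 0.4577
Terminal stock prices: S_uu = 230.8, S_ud = 140, S_dd = 84.91
Terminal payoffs (S − K): max(50.82, 0) = 50.82, max(-40, 0) = 0, max(-95.09, 0) = 0
Node u (S = 179.8): V_u = e^(−0.01)·[0.4577·50.8210 + 0.5423·0.0000] = 23.0301
Node d (S = 109): V_d = e^(−0.01)·[0.4577·0.0000 + 0.5423·0.0000] = 0.0000
Node 0 (S = 140): V_0 = e^(−0.01)·[0.4577·23.0301 + 0.5423·0.0000] = 10.4364

10.44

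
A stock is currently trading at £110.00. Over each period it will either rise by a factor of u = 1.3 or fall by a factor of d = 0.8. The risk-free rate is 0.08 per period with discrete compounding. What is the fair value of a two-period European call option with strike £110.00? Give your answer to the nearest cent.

Risk-neutral probability p = (1 + 0.08 − 0.8)/(1.3 − 0.8) = 0.2800/0.5000 = 0.5600
Terminal stock prices: S_uu = 185.9, S_ud = 114.4, S_dd = 70.4
Terminal payoffs (S − K): max(75.9, 0) = 75.9, max(4.4, 0) = 4.4, max(-39.6, 0) = 0
Node u (S = 143): V_u = 1/1.08·[0.5600·75.9000 + 0.4400·4.4000] = 41.1481
Node d (S = 88): V_d = 1/1.08·[0.5600·4.4000 + 0.4400·0.0000] = 2.2815
Node 0 (S = 110): V_0 = 1/1.08·[0.5600·41.1481 + 0.4400·2.2815] = 22.2656

£22.27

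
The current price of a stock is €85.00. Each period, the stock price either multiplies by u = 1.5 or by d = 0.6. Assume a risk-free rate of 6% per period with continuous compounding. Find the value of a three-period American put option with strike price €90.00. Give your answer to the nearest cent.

€22.36

Risk-neutral probability p = (e^0.06 − 0.6)/(1.5 − 0.6) = 0.4618/0.9000 = 0.5132
Terminal stock prices: S_uuu = 286.9, S_uud = 114.8, S_udd = 45.9, S_ddd = 18.36
Terminal payoffs (K − S): max(-196.9, 0) = 0, max(-24.75, 0) = 0, max(44.1, 0) = 44.1, max(71.64, 0) = 71.64
Node uu (S = 191.2): continuation = e^(−0.06)·[0.5132·0.0000 + 0.4868·0.0000] = 0.0000; exercise value = 0.0000 ≤ continuation, so V_uu = 0.0000
Node ud (S = 76.5): continuation = e^(−0.06)·[0.5132·0.0000 + 0.4868·44.1000] = 20.2197; exercise value = 13.5000 ≤ continuation, so V_ud = 20.2197
Node dd (S = 30.6): continuation = e^(−0.06)·[0.5132·44.1000 + 0.4868·71.6400] = 54.1588; exercise value = 59.4000 > continuation, so V_dd = 59.4000 (exercise)
Node u (S = 127.5): continuation = e^(−0.06)·[0.5132·0.0000 + 0.4868·20.2197] = 9.2707; exercise value = 0.0000 ≤ continuation, so V_u = 9.2707
Node d (S = 51): continuation = e^(−0.06)·[0.5132·20.2197 + 0.4868·59.4000] = 37.0062; exercise value = 39.0000 > continuation, so V_d = 39.0000 (exercise)
Node 0 (S = 85): continuation = e^(−0.06)·[0.5132·9.2707 + 0.4868·39.0000] = 22.3616; exercise value = 5.0000 ≤ continuation, so V_0 = 22.3616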